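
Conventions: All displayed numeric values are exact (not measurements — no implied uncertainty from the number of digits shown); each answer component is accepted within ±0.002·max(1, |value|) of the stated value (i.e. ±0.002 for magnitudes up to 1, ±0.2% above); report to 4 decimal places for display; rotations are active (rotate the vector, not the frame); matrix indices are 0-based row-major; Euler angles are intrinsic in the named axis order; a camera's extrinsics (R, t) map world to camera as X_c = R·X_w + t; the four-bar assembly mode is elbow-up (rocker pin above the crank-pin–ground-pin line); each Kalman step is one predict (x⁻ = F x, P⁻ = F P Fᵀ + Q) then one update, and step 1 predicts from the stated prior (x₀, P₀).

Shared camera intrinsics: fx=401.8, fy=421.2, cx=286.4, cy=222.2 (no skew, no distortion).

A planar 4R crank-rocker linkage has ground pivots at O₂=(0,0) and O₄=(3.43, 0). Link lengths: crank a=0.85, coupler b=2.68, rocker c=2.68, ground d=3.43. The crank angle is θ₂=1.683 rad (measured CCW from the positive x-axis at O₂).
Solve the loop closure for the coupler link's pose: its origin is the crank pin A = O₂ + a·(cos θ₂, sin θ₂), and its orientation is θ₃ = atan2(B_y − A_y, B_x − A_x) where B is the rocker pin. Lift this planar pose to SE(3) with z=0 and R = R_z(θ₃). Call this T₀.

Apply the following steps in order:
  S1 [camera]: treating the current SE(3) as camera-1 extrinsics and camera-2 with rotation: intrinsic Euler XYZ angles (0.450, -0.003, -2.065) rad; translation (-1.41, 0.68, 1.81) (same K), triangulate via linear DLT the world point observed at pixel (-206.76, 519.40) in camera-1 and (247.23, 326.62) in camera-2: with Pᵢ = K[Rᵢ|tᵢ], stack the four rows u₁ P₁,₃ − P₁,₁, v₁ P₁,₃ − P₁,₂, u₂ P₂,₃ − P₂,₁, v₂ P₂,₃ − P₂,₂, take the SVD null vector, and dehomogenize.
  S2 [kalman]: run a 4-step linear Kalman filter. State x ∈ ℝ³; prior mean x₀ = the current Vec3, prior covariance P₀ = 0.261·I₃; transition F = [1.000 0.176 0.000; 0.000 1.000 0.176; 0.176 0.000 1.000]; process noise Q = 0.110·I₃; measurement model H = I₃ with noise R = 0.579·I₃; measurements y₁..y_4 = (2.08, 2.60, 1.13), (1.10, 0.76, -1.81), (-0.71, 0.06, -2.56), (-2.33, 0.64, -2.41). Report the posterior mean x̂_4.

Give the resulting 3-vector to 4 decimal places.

result = (-0.7478, 0.4007, -1.5691)

source (fourbar_fk): coupler pose = R=[0.8293 -0.5588 0.0000; 0.5588 0.8293 0.0000; 0.0000 0.0000 1.0000], t=(-0.0952, 0.8447, 0.0000)
after S1 (triangulate): (-1.0930, 0.6729, 1.1224)
after S2 (kf_track): (-0.7478, 0.4007, -1.5691)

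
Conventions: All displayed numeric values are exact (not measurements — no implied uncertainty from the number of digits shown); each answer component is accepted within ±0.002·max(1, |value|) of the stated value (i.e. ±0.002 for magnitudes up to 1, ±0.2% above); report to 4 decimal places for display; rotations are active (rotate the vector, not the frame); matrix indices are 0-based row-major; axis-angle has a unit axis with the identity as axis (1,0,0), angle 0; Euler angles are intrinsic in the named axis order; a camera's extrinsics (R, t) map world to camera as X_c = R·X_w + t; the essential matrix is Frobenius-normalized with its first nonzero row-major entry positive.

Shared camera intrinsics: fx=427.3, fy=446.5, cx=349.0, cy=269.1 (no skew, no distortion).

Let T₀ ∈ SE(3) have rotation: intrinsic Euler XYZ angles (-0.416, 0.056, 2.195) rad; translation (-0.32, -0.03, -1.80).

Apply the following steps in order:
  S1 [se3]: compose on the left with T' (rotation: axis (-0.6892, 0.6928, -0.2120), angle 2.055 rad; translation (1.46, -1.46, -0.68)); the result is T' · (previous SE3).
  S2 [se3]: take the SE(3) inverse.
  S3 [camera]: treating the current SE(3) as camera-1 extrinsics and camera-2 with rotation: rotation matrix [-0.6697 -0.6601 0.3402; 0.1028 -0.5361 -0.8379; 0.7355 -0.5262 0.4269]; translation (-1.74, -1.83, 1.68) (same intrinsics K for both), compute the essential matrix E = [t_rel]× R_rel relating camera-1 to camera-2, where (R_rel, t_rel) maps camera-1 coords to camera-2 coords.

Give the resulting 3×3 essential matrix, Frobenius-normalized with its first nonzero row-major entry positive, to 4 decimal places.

matrix = [0.3443 0.5502 -0.2658; -0.0625 -0.2880 -0.5960; 0.0240 -0.0305 -0.2539]

after S1 (compose_se3): R=[-0.7680 0.3072 0.5619; 0.5800 0.7057 0.4069; -0.2715 0.6384 -0.7202], t=(-0.0877, -1.8938, 0.1917)
after S2 (invert_se3): R=[-0.7680 0.5800 -0.2715; 0.3072 0.7057 0.6384; 0.5619 0.4069 -0.7202], t=(1.0831, 1.2410, 0.9579)
after S3 (essential): [0.3443 0.5502 -0.2658; -0.0625 -0.2880 -0.5960; 0.0240 -0.0305 -0.2539]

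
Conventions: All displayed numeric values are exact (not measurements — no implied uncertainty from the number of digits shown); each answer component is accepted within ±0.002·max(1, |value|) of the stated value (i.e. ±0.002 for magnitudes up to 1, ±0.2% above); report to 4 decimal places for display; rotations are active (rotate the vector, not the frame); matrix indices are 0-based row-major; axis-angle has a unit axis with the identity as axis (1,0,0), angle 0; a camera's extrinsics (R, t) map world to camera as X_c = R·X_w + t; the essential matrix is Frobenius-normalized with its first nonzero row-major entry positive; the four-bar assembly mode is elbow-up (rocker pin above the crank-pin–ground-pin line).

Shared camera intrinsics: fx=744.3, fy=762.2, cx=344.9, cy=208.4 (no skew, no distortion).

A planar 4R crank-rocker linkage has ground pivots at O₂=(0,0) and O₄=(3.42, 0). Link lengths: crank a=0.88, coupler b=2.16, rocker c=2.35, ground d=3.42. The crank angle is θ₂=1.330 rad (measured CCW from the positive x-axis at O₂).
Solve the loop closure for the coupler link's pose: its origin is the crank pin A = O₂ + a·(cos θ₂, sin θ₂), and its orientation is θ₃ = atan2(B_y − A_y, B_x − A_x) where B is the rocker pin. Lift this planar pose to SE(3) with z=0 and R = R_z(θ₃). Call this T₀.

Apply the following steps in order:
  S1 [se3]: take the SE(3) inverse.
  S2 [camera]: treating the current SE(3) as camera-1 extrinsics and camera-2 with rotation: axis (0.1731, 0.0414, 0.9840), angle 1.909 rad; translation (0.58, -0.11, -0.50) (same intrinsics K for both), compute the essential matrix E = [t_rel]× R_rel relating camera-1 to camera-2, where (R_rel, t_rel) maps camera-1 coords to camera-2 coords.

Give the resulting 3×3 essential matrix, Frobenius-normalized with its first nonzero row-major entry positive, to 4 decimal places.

source (fourbar_fk): coupler pose = R=[0.8667 -0.4988 0.0000; 0.4988 0.8667 0.0000; 0.0000 0.0000 1.0000], t=(0.2099, 0.8546, 0.0000)
after S1 (invert_se3): R=[0.8667 0.4988 0.0000; -0.4988 0.8667 0.0000; 0.0000 0.0000 1.0000], t=(-0.6081, -0.6361, 0.0000)
after S2 (essential): [0.2064 -0.3712 -0.3565; 0.4407 0.3360 0.3000; -0.5127 0.1218 0.1331]

matrix = [0.2064 -0.3712 -0.3565; 0.4407 0.3360 0.3000; -0.5127 0.1218 0.1331]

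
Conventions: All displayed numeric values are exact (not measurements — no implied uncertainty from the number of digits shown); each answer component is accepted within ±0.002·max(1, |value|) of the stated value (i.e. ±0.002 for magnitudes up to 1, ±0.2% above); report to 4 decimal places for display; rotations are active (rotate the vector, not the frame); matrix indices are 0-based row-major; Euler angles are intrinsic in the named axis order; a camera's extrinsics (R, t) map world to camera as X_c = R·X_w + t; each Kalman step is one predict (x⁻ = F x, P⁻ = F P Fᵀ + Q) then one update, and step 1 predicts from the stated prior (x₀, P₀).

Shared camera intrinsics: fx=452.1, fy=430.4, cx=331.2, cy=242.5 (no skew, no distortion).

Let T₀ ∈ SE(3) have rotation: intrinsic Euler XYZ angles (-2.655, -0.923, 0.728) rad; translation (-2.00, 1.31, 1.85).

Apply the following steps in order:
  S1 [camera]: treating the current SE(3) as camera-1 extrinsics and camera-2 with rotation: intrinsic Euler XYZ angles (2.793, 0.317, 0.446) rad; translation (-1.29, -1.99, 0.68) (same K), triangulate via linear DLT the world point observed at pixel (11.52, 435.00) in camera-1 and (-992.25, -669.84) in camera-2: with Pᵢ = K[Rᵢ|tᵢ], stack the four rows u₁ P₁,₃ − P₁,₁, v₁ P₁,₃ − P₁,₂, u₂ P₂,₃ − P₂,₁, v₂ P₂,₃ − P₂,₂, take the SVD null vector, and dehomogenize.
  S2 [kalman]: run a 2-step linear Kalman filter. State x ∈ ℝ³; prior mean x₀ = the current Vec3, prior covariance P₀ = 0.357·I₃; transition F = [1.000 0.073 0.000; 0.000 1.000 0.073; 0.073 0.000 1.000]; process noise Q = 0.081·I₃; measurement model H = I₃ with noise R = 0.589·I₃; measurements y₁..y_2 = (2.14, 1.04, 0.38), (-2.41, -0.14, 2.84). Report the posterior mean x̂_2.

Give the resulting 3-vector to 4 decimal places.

after S1 (triangulate): (-0.9292, 0.1579, -0.5196)
after S2 (kf_track): (-0.5392, 0.3088, 0.9049)

result = (-0.5392, 0.3088, 0.9049)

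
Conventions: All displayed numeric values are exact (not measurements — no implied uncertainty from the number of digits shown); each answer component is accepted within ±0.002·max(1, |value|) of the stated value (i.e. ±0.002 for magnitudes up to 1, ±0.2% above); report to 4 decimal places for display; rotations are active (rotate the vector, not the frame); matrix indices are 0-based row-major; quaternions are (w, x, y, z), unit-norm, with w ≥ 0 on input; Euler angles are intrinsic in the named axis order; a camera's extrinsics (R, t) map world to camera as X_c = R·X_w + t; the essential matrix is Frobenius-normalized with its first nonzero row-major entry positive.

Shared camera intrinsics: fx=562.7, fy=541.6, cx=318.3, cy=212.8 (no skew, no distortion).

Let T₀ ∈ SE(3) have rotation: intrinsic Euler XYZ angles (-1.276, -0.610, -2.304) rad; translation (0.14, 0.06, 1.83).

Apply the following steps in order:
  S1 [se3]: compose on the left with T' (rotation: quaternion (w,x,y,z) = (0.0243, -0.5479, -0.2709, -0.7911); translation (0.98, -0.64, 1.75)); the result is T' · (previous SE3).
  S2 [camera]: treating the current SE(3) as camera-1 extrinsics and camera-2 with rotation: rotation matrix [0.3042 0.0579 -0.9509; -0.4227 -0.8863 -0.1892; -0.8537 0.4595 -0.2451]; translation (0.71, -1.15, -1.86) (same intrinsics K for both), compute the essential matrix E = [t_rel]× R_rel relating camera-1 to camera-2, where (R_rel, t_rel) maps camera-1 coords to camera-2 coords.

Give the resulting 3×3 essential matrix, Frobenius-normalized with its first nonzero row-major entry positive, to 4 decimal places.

after S1 (compose_se3): R=[0.5350 0.4810 0.6945; 0.6277 0.3238 -0.7079; -0.5654 0.8147 -0.1287], t=(2.5066, 0.1781, 2.3600)
after S2 (essential): [0.5555 0.2954 -0.0761; -0.3736 0.3957 0.2774; 0.0785 0.4457 0.1430]

matrix = [0.5555 0.2954 -0.0761; -0.3736 0.3957 0.2774; 0.0785 0.4457 0.1430]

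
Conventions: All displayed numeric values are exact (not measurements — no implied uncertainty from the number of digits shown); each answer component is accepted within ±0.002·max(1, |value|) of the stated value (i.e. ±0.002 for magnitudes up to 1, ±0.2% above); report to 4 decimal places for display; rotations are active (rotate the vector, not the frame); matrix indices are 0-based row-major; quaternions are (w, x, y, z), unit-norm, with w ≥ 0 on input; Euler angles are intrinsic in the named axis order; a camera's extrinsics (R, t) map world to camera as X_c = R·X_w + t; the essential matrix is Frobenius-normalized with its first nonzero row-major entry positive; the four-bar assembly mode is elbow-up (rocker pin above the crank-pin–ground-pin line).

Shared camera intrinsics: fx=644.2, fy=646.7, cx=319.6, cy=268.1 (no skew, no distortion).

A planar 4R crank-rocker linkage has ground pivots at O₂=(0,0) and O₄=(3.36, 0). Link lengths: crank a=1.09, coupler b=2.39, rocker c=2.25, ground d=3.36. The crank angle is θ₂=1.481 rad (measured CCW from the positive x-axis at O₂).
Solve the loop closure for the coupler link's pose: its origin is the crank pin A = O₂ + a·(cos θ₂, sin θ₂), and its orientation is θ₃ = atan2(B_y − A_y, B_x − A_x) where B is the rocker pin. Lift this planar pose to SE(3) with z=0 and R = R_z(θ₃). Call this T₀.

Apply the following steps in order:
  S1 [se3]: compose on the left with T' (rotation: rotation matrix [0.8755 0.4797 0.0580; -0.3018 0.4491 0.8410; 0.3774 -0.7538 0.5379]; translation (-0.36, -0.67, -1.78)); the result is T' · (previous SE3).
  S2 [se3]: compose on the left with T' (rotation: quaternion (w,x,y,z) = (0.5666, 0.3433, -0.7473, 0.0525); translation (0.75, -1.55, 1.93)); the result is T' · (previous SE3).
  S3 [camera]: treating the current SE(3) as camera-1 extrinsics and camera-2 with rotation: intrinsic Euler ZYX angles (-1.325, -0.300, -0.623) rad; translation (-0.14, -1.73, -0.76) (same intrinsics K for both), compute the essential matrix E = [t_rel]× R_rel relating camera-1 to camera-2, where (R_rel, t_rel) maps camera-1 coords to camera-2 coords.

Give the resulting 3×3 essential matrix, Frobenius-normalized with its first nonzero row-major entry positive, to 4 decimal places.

matrix = [0.2624 0.4395 -0.3394; 0.4253 -0.2114 -0.3486; -0.1570 0.4997 0.0367]

source (fourbar_fk): coupler pose = R=[0.9256 -0.3784 0.0000; 0.3784 0.9256 0.0000; 0.0000 0.0000 1.0000], t=(0.0977, 1.0856, 0.0000)
after S1 (compose_se3): R=[0.9919 0.1127 0.0580; -0.1094 0.5299 0.8410; 0.0641 -0.8406 0.5379], t=(0.2464, -0.2120, -2.5614)
after S2 (compose_se3): R=[-0.1106 0.3643 -0.9247; -0.5629 0.7438 0.3604; 0.8191 0.5604 0.1227], t=(2.9178, -0.6253, 2.9845)
after S3 (essential): [0.2624 0.4395 -0.3394; 0.4253 -0.2114 -0.3486; -0.1570 0.4997 0.0367]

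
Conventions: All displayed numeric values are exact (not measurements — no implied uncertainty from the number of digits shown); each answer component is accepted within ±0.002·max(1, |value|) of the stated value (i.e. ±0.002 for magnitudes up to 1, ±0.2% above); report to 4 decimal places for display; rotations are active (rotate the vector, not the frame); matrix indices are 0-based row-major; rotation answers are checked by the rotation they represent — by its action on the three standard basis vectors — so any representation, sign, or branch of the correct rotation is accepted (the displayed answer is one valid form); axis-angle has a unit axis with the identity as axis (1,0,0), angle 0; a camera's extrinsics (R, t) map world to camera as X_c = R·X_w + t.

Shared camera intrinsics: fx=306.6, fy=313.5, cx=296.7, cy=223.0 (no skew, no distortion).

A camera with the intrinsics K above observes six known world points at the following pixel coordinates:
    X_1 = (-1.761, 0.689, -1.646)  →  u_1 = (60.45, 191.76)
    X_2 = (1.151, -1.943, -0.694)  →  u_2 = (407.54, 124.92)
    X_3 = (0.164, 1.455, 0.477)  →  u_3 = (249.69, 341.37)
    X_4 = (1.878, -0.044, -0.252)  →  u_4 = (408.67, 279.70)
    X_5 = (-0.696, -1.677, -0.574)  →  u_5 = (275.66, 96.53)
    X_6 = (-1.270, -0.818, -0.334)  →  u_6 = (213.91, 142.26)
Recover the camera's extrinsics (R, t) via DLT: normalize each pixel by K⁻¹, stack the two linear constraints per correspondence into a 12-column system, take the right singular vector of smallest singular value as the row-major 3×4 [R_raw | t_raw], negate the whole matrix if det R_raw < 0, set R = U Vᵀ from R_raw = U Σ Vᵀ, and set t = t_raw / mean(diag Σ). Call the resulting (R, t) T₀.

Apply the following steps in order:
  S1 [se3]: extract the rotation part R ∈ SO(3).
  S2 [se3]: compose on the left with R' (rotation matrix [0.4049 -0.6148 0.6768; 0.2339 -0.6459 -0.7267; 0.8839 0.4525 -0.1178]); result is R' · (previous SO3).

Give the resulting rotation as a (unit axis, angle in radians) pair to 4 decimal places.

source (pnp_recover): camera pose = R=[0.9333 -0.3423 -0.1090; 0.3591 0.8974 0.2563; 0.0101 -0.2784 0.9604], t=(-0.2799, 0.1801, 4.3592)
after S1 (rot_of_se3): [0.9333 -0.3423 -0.1090; 0.3591 0.8974 0.2563; 0.0101 -0.2784 0.9604]
after S2 (compose_so3): [0.1640 -0.8787 0.4483; -0.0210 -0.4574 -0.8890; 0.9862 0.1363 -0.0935]

rotation (axis_angle) = ((0.7116, -0.3733, 0.5952), 2.3371)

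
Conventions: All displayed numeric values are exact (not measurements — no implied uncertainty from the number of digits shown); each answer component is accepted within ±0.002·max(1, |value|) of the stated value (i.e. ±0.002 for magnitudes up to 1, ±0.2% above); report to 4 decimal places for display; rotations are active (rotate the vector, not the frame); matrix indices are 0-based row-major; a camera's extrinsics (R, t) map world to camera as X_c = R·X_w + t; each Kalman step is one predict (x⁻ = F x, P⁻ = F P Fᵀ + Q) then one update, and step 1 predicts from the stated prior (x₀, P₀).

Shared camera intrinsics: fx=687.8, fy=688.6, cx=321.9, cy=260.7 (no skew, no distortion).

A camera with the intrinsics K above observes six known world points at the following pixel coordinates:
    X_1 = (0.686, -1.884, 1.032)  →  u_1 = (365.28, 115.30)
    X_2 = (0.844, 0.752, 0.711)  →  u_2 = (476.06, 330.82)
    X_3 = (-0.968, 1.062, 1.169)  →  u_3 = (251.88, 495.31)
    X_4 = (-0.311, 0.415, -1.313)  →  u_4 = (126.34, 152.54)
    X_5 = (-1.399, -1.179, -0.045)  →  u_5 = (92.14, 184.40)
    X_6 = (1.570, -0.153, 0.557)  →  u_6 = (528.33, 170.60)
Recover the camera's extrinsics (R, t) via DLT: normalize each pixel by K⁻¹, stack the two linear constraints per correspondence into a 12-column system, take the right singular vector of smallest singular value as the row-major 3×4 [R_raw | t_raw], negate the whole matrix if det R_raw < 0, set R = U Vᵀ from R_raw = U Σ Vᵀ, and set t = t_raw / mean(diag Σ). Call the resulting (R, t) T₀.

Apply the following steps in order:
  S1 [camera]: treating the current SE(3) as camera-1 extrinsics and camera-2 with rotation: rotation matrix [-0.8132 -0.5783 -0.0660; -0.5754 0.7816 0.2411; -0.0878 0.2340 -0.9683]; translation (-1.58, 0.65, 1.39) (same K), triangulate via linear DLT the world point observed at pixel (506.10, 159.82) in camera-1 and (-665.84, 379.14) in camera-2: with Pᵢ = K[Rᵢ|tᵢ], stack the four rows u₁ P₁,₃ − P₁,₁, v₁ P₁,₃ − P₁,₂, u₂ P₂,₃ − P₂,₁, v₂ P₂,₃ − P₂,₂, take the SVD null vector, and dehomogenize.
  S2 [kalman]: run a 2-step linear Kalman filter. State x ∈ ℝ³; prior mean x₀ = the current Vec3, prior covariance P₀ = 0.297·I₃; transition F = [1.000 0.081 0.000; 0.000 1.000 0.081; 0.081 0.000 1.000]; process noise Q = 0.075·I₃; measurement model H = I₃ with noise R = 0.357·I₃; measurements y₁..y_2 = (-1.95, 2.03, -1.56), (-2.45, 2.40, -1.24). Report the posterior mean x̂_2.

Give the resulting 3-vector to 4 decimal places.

result = (-1.1483, 1.6717, -1.1906)

source (pnp_recover): camera pose = R=[0.9136 0.2022 0.3527; -0.3763 0.7491 0.5452; -0.1540 -0.6308 0.7605], t=(-0.2198, -0.1999, 4.3192)
after S1 (triangulate): (1.2521, 0.7472, -0.6460)
after S2 (kf_track): (-1.1483, 1.6717, -1.1906)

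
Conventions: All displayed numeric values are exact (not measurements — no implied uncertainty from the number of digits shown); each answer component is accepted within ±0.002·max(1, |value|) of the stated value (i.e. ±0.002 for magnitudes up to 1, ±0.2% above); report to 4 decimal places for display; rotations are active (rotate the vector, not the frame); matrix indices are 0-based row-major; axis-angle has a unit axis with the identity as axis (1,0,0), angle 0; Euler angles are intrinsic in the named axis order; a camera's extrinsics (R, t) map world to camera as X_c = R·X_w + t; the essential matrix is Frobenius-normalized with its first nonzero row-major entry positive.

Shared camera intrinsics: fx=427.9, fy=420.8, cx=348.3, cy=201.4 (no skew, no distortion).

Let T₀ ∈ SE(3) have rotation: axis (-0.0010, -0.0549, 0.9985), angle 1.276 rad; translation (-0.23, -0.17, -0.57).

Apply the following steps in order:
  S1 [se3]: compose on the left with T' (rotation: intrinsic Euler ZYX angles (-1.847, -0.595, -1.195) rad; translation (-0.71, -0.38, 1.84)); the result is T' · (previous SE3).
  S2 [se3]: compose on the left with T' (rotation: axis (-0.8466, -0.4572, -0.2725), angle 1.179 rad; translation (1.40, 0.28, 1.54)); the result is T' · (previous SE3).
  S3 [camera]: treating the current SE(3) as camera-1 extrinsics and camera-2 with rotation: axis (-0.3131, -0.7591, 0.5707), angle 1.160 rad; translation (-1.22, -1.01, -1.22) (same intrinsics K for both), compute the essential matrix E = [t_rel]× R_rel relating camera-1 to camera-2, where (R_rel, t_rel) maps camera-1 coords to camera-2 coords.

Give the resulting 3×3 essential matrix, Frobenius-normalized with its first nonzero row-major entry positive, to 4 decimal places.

after S1 (compose_se3): R=[0.1852 0.2396 0.9530; -0.8093 0.5873 0.0096; -0.5574 -0.7731 0.3027], t=(-1.2360, -0.0627, 1.6688)
after S2 (compose_se3): R=[-0.0886 0.7025 0.7061; -0.8950 -0.3673 0.2530; 0.4371 -0.6096 0.6613], t=(-0.1175, 1.6978, 1.5995)
after S3 (essential): [0.3213 -0.6144 0.0993; 0.5858 0.3010 0.1617; 0.1283 0.1783 0.0339]

matrix = [0.3213 -0.6144 0.0993; 0.5858 0.3010 0.1617; 0.1283 0.1783 0.0339]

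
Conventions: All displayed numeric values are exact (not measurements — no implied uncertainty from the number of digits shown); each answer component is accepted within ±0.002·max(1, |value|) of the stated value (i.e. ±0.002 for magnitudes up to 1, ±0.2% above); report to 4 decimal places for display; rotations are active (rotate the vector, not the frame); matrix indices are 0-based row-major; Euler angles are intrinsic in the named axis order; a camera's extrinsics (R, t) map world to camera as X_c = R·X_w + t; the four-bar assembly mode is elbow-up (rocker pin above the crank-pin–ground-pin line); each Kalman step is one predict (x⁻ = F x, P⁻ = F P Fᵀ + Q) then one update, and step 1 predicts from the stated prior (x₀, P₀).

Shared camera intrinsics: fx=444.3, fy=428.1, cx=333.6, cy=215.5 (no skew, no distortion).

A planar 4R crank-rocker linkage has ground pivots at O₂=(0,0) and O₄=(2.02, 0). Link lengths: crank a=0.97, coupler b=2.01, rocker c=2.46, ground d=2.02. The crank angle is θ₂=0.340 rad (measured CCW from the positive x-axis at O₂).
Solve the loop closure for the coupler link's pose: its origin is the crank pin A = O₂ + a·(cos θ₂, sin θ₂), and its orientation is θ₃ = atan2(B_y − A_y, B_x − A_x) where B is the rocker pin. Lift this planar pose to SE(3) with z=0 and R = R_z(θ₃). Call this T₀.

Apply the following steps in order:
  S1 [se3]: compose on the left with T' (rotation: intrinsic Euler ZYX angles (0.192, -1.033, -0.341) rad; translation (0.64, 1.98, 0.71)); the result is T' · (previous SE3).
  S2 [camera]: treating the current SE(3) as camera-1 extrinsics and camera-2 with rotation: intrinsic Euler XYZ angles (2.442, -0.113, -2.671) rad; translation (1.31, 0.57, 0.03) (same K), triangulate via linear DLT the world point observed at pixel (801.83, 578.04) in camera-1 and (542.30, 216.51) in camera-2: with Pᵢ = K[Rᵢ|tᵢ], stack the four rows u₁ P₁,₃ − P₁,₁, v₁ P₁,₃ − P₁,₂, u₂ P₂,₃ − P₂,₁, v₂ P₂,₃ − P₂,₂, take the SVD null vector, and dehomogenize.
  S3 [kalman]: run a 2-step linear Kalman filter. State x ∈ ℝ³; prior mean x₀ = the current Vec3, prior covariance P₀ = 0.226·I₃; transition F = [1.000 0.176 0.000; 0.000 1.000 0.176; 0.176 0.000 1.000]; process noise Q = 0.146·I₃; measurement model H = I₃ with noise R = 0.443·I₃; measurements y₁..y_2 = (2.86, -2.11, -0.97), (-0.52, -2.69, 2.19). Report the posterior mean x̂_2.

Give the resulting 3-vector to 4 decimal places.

source (fourbar_fk): coupler pose = R=[0.1358 -0.9907 0.0000; 0.9907 0.1358 0.0000; 0.0000 0.0000 1.0000], t=(0.9145, 0.3235, 0.0000)
after S1 (compose_se3): R=[0.1695 -0.4843 -0.8583; 0.9841 0.0363 0.1738; -0.0531 -0.8741 0.4827], t=(1.1329, 2.3864, 1.4400)
after S2 (triangulate): (-0.1098, -1.6029, -0.8118)
after S3 (kf_track): (0.2617, -2.2458, 0.5573)

result = (0.2617, -2.2458, 0.5573)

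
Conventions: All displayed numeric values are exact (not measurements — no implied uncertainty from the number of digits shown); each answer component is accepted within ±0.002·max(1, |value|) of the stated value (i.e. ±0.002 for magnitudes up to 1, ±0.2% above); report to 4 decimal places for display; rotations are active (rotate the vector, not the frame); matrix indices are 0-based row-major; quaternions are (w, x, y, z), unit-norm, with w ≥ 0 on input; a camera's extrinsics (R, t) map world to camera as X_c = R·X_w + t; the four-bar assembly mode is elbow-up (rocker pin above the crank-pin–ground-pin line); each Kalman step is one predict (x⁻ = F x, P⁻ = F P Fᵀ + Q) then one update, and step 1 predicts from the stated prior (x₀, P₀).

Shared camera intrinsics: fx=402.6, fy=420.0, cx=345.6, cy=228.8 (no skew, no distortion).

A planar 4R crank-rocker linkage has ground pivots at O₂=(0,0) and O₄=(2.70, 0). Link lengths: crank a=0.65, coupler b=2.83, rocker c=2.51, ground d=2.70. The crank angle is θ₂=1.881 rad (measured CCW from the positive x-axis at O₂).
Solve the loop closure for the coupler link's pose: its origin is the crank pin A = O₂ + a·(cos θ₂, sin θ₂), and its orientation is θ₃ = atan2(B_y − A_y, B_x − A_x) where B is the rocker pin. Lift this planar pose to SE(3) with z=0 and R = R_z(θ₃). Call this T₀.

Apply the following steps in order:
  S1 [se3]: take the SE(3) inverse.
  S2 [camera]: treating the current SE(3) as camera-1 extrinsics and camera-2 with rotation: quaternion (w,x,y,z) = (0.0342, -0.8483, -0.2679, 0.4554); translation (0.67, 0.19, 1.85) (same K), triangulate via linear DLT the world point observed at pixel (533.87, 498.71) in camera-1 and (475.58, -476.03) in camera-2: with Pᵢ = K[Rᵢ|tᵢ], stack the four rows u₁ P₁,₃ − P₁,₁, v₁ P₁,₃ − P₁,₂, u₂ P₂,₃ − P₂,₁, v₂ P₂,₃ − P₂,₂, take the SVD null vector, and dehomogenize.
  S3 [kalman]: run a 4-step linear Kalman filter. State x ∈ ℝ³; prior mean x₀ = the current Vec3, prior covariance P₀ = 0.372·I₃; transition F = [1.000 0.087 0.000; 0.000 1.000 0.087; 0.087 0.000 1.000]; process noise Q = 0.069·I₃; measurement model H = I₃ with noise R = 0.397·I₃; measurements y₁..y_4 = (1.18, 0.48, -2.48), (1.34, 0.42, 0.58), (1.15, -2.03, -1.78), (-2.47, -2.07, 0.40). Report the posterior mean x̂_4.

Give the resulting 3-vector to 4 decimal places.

result = (-0.2999, -1.0318, -0.4254)

source (fourbar_fk): coupler pose = R=[0.7747 -0.6324 0.0000; 0.6324 0.7747 0.0000; 0.0000 0.0000 1.0000], t=(-0.1984, 0.6190, 0.0000)
after S1 (invert_se3): R=[0.7747 0.6324 0.0000; -0.6324 0.7747 0.0000; 0.0000 0.0000 1.0000], t=(-0.2377, -0.6050, 0.0000)
after S2 (triangulate): (-0.2505, 1.5552, 1.1798)
after S3 (kf_track): (-0.2999, -1.0318, -0.4254)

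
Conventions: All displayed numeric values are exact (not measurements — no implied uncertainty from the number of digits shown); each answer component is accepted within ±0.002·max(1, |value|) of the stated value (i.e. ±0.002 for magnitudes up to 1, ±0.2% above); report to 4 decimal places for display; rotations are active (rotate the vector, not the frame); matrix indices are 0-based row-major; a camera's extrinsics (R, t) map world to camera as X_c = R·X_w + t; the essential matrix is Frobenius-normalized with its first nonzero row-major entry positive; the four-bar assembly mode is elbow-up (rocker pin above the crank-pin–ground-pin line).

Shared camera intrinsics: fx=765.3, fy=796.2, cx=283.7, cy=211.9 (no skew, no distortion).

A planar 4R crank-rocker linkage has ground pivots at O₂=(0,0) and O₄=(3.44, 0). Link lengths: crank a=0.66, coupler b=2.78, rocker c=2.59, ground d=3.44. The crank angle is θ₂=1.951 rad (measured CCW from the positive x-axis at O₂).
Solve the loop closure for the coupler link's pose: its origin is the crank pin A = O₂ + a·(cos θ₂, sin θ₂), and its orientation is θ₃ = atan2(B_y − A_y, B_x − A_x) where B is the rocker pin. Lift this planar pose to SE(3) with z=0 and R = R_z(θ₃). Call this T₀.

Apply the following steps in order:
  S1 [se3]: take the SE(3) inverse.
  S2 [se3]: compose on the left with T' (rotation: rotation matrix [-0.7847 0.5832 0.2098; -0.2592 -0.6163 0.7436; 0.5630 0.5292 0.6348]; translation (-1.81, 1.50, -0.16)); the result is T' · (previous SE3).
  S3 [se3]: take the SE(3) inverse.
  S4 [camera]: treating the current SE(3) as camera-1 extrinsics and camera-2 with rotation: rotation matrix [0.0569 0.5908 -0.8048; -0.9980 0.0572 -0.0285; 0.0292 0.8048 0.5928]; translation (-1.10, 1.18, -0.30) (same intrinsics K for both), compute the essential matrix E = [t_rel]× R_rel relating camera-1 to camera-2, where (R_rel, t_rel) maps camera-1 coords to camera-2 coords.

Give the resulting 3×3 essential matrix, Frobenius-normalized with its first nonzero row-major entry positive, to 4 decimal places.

source (fourbar_fk): coupler pose = R=[0.8249 -0.5653 0.0000; 0.5653 0.8249 0.0000; 0.0000 0.0000 1.0000], t=(-0.2449, 0.6129, 0.0000)
after S1 (invert_se3): R=[0.8249 0.5653 0.0000; -0.5653 0.8249 0.0000; 0.0000 0.0000 1.0000], t=(-0.1444, -0.6440, 0.0000)
after S2 (compose_se3): R=[-0.9770 0.0375 0.2098; 0.1346 -0.6549 0.7436; 0.1653 0.7548 0.6348], t=(-2.0723, 1.9343, -0.5821)
after S3 (invert_se3): R=[-0.9770 0.1346 0.1653; 0.0375 -0.6549 0.7548; 0.2098 0.7436 0.6348], t=(-2.1887, 1.7839, -0.6341)
after S4 (essential): [0.0469 0.0369 -0.7001; 0.0329 0.1642 0.0881; -0.1520 -0.6684 -0.0260]

matrix = [0.0469 0.0369 -0.7001; 0.0329 0.1642 0.0881; -0.1520 -0.6684 -0.0260]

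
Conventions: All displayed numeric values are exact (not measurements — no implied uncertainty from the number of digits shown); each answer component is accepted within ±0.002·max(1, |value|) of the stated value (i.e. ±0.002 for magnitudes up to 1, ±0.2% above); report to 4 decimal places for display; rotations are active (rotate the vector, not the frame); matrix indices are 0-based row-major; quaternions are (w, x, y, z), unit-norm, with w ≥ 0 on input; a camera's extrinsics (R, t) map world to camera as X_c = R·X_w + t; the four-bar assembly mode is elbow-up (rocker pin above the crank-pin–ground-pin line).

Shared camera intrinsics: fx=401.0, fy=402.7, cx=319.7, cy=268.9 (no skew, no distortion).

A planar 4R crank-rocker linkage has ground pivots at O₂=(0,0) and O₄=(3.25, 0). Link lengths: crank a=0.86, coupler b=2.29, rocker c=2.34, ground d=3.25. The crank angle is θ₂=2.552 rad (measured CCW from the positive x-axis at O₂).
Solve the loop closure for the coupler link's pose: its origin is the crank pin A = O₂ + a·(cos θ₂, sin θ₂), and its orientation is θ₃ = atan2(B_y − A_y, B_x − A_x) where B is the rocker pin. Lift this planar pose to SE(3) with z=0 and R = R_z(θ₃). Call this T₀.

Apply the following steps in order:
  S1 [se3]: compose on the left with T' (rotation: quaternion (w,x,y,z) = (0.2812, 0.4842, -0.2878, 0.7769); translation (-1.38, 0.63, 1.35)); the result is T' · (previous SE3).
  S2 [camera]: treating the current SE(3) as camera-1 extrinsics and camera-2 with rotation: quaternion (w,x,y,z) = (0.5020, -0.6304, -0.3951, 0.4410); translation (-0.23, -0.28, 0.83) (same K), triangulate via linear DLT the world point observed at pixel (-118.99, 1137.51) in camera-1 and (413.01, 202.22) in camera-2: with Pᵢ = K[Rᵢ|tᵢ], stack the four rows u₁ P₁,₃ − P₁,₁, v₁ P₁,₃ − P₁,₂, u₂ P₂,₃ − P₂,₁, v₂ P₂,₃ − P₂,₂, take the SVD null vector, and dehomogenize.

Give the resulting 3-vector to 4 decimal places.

result = (-0.1895, -1.7219, -1.0513)

source (fourbar_fk): coupler pose = R=[0.9144 -0.4049 0.0000; 0.4049 0.9144 0.0000; 0.0000 0.0000 1.0000], t=(-0.7148, 0.4782, 0.0000)
after S1 (compose_se3): R=[-0.6308 -0.5034 0.5905; -0.1291 -0.6823 -0.7196; 0.7652 -0.5301 0.3654], t=(-1.4557, 0.1936, 0.6128)
after S2 (triangulate): (-0.1895, -1.7219, -1.0513)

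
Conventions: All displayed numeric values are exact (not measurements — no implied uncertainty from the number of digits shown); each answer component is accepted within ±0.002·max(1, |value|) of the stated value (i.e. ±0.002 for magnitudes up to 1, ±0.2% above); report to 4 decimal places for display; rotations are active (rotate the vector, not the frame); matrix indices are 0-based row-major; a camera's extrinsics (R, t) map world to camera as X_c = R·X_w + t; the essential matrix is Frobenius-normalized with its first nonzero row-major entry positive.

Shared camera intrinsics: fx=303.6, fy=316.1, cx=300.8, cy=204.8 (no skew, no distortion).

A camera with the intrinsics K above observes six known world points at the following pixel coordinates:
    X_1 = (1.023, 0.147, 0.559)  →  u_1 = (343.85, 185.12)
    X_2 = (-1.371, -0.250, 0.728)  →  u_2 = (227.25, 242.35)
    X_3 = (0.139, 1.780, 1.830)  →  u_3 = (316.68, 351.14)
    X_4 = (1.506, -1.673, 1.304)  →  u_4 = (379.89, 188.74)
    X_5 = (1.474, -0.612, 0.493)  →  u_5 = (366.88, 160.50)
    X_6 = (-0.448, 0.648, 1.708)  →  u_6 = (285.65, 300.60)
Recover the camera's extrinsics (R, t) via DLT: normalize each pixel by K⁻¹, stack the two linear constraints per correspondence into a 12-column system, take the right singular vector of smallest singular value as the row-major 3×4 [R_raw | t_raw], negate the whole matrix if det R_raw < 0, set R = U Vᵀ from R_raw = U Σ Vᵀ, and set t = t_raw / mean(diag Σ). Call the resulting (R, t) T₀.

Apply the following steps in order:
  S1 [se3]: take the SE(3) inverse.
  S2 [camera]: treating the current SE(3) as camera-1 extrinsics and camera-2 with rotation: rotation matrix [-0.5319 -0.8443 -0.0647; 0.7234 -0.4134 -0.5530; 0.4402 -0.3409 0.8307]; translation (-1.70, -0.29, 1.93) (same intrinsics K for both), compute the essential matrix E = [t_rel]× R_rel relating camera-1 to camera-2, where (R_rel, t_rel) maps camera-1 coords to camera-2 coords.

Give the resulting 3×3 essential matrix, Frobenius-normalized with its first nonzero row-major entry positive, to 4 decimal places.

matrix = [0.6770 -0.1192 -0.0818; 0.0372 0.1977 0.5944; 0.1797 0.0774 0.2979]

source (pnp_recover): camera pose = R=[0.8920 -0.1390 0.4302; -0.3814 0.2794 0.8812; -0.2427 -0.9501 0.1962], t=(-0.4800, -0.4300, 4.8807)
after S1 (invert_se3): R=[0.8920 -0.3814 -0.2427; -0.1390 0.2794 -0.9501; 0.4302 0.8812 0.1962], t=(1.4486, 4.6903, -0.3723)
after S2 (essential): [0.6770 -0.1192 -0.0818; 0.0372 0.1977 0.5944; 0.1797 0.0774 0.2979]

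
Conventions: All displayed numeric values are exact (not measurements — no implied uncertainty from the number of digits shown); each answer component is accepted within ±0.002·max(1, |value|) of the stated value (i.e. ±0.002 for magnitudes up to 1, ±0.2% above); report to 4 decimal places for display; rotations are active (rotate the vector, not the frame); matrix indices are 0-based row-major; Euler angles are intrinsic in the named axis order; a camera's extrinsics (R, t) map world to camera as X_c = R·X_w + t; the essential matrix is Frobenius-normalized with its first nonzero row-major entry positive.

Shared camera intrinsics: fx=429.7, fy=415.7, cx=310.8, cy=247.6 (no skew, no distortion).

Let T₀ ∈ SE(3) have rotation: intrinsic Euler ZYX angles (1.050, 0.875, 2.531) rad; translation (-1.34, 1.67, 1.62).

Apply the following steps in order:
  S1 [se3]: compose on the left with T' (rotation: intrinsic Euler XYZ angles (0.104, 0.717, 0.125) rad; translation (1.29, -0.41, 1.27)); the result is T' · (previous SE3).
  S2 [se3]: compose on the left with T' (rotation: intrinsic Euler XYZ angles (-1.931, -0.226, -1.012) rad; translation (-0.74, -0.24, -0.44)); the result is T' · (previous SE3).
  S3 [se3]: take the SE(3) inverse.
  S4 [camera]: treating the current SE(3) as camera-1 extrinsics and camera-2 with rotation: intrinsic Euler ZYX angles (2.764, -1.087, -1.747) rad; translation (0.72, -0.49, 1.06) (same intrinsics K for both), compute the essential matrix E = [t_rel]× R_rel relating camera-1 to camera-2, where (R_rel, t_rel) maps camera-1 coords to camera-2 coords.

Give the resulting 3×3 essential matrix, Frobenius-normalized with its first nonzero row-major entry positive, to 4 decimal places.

matrix = [0.5254 0.2034 -0.2876; 0.1737 0.2854 -0.1466; -0.3339 0.5960 0.0117]

after S1 (compose_se3): R=[-0.3181 0.9392 -0.1291; 0.6652 0.1241 -0.7363; -0.6756 -0.3201 -0.6642], t=(1.1954, 0.8402, 3.6442)
after S2 (compose_se3): R=[0.5367 0.6595 -0.5263; -0.7526 0.0921 -0.6520; -0.3816 0.7460 0.5458], t=(-0.2447, 3.5662, -1.2664)
after S3 (invert_se3): R=[0.5367 -0.7526 -0.3816; 0.6595 0.0921 0.7460; -0.5263 -0.6520 0.5458], t=(2.3319, 0.7778, 2.8877)
after S4 (essential): [0.5254 0.2034 -0.2876; 0.1737 0.2854 -0.1466; -0.3339 0.5960 0.0117]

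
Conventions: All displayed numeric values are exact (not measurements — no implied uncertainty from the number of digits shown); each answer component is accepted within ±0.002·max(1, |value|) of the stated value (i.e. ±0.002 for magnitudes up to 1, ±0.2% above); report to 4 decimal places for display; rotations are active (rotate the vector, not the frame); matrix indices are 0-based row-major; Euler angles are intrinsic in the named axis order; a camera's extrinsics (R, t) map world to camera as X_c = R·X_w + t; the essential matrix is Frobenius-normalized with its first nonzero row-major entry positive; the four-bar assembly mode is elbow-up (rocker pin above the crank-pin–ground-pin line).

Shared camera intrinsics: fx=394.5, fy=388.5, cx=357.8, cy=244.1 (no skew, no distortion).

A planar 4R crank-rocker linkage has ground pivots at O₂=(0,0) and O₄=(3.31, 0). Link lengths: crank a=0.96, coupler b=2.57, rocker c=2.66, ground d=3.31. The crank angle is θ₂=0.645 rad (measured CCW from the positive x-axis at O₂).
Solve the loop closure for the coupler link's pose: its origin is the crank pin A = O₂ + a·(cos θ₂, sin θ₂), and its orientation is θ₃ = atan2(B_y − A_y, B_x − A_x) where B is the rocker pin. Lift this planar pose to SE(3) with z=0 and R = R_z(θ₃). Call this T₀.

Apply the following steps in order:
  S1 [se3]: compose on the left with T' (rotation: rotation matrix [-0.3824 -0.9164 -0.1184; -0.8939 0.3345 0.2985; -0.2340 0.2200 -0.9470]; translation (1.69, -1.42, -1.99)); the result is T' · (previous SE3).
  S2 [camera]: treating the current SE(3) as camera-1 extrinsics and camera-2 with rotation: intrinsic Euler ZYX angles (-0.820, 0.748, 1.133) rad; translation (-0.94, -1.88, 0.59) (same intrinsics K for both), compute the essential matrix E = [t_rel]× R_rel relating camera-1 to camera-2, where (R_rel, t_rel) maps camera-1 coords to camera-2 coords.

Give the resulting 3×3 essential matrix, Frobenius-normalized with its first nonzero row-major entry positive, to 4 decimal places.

matrix = [0.4329 0.2174 0.2984; 0.4589 0.2261 -0.3467; -0.0531 -0.0300 -0.5392]

source (fourbar_fk): coupler pose = R=[0.6556 -0.7551 0.0000; 0.7551 0.6556 0.0000; 0.0000 0.0000 1.0000], t=(0.7671, 0.5772, 0.0000)
after S1 (compose_se3): R=[-0.9427 -0.3120 -0.1184; -0.3335 0.8943 0.2985; 0.0127 0.3209 -0.9470], t=(0.8677, -1.9127, -2.0425)
after S2 (essential): [0.4329 0.2174 0.2984; 0.4589 0.2261 -0.3467; -0.0531 -0.0300 -0.5392]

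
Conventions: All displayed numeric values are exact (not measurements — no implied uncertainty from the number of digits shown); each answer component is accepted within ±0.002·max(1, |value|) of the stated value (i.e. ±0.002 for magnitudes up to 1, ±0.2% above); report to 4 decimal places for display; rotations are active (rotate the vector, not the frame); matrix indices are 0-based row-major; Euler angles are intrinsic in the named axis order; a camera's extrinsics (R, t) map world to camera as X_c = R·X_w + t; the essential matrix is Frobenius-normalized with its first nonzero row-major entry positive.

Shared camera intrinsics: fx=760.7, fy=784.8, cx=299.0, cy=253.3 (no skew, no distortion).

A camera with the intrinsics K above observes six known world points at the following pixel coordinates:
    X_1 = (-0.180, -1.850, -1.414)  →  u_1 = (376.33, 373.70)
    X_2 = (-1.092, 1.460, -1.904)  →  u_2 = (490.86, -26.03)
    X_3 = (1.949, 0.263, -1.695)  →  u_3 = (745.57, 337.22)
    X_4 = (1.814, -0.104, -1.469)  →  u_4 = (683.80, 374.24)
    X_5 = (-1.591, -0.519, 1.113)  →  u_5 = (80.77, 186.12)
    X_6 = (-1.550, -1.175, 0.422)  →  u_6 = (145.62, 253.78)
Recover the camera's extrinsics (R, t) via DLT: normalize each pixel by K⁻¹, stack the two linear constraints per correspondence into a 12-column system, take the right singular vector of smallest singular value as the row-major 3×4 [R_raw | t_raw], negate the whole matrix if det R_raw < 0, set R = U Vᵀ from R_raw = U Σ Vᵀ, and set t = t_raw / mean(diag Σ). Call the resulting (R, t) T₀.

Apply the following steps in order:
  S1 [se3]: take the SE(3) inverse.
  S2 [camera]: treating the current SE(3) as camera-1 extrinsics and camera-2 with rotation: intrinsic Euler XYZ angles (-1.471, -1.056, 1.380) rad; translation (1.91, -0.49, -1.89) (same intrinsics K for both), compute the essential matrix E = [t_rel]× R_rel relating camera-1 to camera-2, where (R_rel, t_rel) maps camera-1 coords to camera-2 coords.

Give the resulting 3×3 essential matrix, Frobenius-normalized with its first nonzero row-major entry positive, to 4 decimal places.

source (pnp_recover): camera pose = R=[0.6391 0.3292 -0.6951; 0.5716 -0.8080 0.1429; -0.5146 -0.4886 -0.7046], t=(0.4500, -0.1200, 4.9801)
after S1 (invert_se3): R=[0.6391 0.5716 -0.5146; 0.3292 -0.8080 -0.4886; -0.6951 0.1429 -0.7046], t=(2.3438, 2.1884, 3.8387)
after S2 (essential): [0.5369 -0.1502 0.0064; 0.4345 0.3756 -0.0750; -0.1497 0.5689 -0.0867]

matrix = [0.5369 -0.1502 0.0064; 0.4345 0.3756 -0.0750; -0.1497 0.5689 -0.0867]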